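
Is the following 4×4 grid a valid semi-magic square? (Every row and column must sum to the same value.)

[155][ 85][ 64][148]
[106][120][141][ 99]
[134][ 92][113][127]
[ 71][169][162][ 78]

Row 1: 155 + 85 + 64 + 148 = 452.
Row 2: 106 + 120 + 141 + 99 = 466.
Row 3: 134 + 92 + 113 + 127 = 466.
Row 4: 71 + 169 + 162 + 78 = 480.
Column 1: 155 + 106 + 134 + 71 = 466.
Column 2: 85 + 120 + 92 + 169 = 466.
Column 3: 64 + 141 + 113 + 162 = 480.
Column 4: 148 + 99 + 127 + 78 = 452.

No — row 3 sums to 466 but row 1 sums to 452.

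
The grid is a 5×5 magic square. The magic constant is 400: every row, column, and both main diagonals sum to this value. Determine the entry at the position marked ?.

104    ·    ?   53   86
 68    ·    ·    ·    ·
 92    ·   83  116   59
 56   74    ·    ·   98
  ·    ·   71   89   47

95

Using row 3: 92 + 83 + 116 + 59 + ? → (3,2) = 400 − 350 = 50.
From column 1, 400 − (104 + 68 + 92 + 56) gives (5,1) = 80.
The remaining cell in column 5 is (2,5) = 400 − 290 = 110.
The remaining cell in anti-diagonal is (2,4) = 400 − 323 = 77.
Using row 5: 80 + 71 + 89 + 47 + ? → (5,2) = 400 − 287 = 113.
Column 4 must total 400; the given cells sum to 335, so (4,4) = 65.
Main diagonal needs 400; the known cells sum to 299, so (2,2) = 101.
Row 2 needs 400; the known cells sum to 356, so (2,3) = 44.
Using row 4: 56 + 74 + 65 + 98 + ? → (4,3) = 400 − 293 = 107.
Column 2 needs 400; the known cells sum to 338, so (1,2) = 62.
Column 3 must total 400; the given cells sum to 305, so (1,3) = 95.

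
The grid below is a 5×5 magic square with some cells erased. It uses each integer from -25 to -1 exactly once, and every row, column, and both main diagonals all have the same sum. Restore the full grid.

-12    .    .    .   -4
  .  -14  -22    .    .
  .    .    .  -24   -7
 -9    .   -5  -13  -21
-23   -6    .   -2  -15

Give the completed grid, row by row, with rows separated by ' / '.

-12 -25 -8 -16 -4 / -1 -14 -22 -10 -18 / -20 -3 -11 -24 -7 / -9 -17 -5 -13 -21 / -23 -6 -19 -2 -15

The entries are -25 through -1, which sum to -325, so each line sums to -325/5 = -65.
From row 4, -65 − (-9 + (-5) + (-13) + (-21)) gives (4,2) = -17.
Row 5 needs -65; the known cells sum to -46, so (5,3) = -19.
Column 5: -4 + (-7) + (-21) + (-15) + ? = -65, so (2,5) = -18.
Main diagonal needs -65; the known cells sum to -54, so (3,3) = -11.
Anti-diagonal must total -65; the given cells sum to -55, so (2,4) = -10.
The remaining cell in row 2 is (2,1) = -65 − (-64) = -1.
Using column 1: -12 + (-1) + (-9) + (-23) + ? → (3,1) = -65 − (-45) = -20.
Column 3 must total -65; the given cells sum to -57, so (1,3) = -8.
Using column 4: -10 + (-24) + (-13) + (-2) + ? → (1,4) = -65 − (-49) = -16.
Row 1 must total -65; the given cells sum to -40, so (1,2) = -25.
Row 3 needs -65; the known cells sum to -62, so (3,2) = -3.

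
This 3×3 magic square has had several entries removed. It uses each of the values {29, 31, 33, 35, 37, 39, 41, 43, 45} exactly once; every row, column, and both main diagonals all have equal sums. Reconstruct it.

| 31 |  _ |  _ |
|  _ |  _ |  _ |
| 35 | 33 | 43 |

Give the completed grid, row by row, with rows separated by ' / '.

31 41 39 / 45 37 29 / 35 33 43

The 9 entries sum to 333, so each line sums to 333/3 = 111.
Column 1 must total 111; the given cells sum to 66, so (2,1) = 45.
Using main diagonal: 31 + 43 + ? → (2,2) = 111 − 74 = 37.
Using anti-diagonal: 37 + 35 + ? → (1,3) = 111 − 72 = 39.
Row 1 needs 111; the known cells sum to 70, so (1,2) = 41.
From row 2, 111 − (45 + 37) gives (2,3) = 29.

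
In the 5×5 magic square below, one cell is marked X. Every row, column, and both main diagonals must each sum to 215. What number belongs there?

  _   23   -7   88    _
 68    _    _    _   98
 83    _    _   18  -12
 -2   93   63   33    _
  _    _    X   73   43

Using row 4: -2 + 93 + 63 + 33 + ? → (4,5) = 215 − 187 = 28.
Column 4: 88 + 18 + 33 + 73 + ? = 215, so (2,4) = 3.
The remaining cell in column 5 is (1,5) = 215 − 157 = 58.
From row 1, 215 − (23 + (-7) + 88 + 58) gives (1,1) = 53.
Column 1: 53 + 68 + 83 + (-2) + ? = 215, so (5,1) = 13.
Anti-diagonal needs 215; the known cells sum to 167, so (3,3) = 48.
Row 3: 83 + 48 + 18 + (-12) + ? = 215, so (3,2) = 78.
Main diagonal must total 215; the given cells sum to 177, so (2,2) = 38.
Row 2: 68 + 38 + 3 + 98 + ? = 215, so (2,3) = 8.
The remaining cell in column 2 is (5,2) = 215 − 232 = -17.
From column 3, 215 − (-7 + 8 + 48 + 63) gives (5,3) = 103.

103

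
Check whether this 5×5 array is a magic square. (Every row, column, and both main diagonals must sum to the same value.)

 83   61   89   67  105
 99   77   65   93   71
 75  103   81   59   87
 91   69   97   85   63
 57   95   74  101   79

No — row 5 sums to 406 but column 1 sums to 405.

Row 1: 83 + 61 + 89 + 67 + 105 = 405.
Row 2: 99 + 77 + 65 + 93 + 71 = 405.
Row 3: 75 + 103 + 81 + 59 + 87 = 405.
Row 4: 91 + 69 + 97 + 85 + 63 = 405.
Row 5: 57 + 95 + 74 + 101 + 79 = 406.
Column 1: 83 + 99 + 75 + 91 + 57 = 405.
Column 2: 61 + 77 + 103 + 69 + 95 = 405.
Column 3: 89 + 65 + 81 + 97 + 74 = 406.
Column 4: 67 + 93 + 59 + 85 + 101 = 405.
Column 5: 105 + 71 + 87 + 63 + 79 = 405.
Main diagonal: 83 + 77 + 81 + 85 + 79 = 405.
Anti-diagonal: 105 + 93 + 81 + 69 + 57 = 405.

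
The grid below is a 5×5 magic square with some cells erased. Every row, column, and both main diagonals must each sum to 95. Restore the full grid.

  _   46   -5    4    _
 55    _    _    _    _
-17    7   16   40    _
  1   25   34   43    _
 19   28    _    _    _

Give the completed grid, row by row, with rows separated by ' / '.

37 46 -5 4 13 / 55 -11 -2 22 31 / -17 7 16 40 49 / 1 25 34 43 -8 / 19 28 52 -14 10

Row 3: -17 + 7 + 16 + 40 + ? = 95, so (3,5) = 49.
From row 4, 95 − (1 + 25 + 34 + 43) gives (4,5) = -8.
Column 1 must total 95; the given cells sum to 58, so (1,1) = 37.
Column 2 needs 95; the known cells sum to 106, so (2,2) = -11.
Using main diagonal: 37 + (-11) + 16 + 43 + ? → (5,5) = 95 − 85 = 10.
Row 1: 37 + 46 + (-5) + 4 + ? = 95, so (1,5) = 13.
Column 5 must total 95; the given cells sum to 64, so (2,5) = 31.
Anti-diagonal must total 95; the given cells sum to 73, so (2,4) = 22.
Row 2: 55 + (-11) + 22 + 31 + ? = 95, so (2,3) = -2.
Column 3 must total 95; the given cells sum to 43, so (5,3) = 52.
Column 4 must total 95; the given cells sum to 109, so (5,4) = -14.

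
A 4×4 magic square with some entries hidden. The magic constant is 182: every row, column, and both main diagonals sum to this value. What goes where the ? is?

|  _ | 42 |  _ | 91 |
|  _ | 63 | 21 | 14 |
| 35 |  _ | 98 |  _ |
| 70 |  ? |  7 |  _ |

77

Row 2: 63 + 21 + 14 + ? = 182, so (2,1) = 84.
The remaining cell in column 1 is (1,1) = 182 − 189 = -7.
Using column 3: 21 + 98 + 7 + ? → (1,3) = 182 − 126 = 56.
Main diagonal: -7 + 63 + 98 + ? = 182, so (4,4) = 28.
From anti-diagonal, 182 − (91 + 21 + 70) gives (3,2) = 0.
Row 3: 35 + 0 + 98 + ? = 182, so (3,4) = 49.
From row 4, 182 − (70 + 7 + 28) gives (4,2) = 77.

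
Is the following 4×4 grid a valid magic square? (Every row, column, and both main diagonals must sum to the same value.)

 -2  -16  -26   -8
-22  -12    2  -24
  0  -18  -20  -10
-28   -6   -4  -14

Row 1: -2 + (-16) + (-26) + (-8) = -52.
Row 2: -22 + (-12) + 2 + (-24) = -56.
Row 3: 0 + (-18) + (-20) + (-10) = -48.
Row 4: -28 + (-6) + (-4) + (-14) = -52.
Column 1: -2 + (-22) + 0 + (-28) = -52.
Column 2: -16 + (-12) + (-18) + (-6) = -52.
Column 3: -26 + 2 + (-20) + (-4) = -48.
Column 4: -8 + (-24) + (-10) + (-14) = -56.
Main diagonal: -2 + (-12) + (-20) + (-14) = -48.
Anti-diagonal: -8 + 2 + (-18) + (-28) = -52.

No — row 4 sums to -52 but column 4 sums to -56.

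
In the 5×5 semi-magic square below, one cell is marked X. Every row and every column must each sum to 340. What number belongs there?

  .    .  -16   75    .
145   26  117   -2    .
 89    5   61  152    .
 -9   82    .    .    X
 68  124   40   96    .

Row 2: 145 + 26 + 117 + (-2) + ? = 340, so (2,5) = 54.
From row 3, 340 − (89 + 5 + 61 + 152) gives (3,5) = 33.
The remaining cell in row 5 is (5,5) = 340 − 328 = 12.
Column 1 needs 340; the known cells sum to 293, so (1,1) = 47.
The remaining cell in column 2 is (1,2) = 340 − 237 = 103.
Using column 3: -16 + 117 + 61 + 40 + ? → (4,3) = 340 − 202 = 138.
Column 4 needs 340; the known cells sum to 321, so (4,4) = 19.
Row 1 needs 340; the known cells sum to 209, so (1,5) = 131.
Row 4 needs 340; the known cells sum to 230, so (4,5) = 110.

110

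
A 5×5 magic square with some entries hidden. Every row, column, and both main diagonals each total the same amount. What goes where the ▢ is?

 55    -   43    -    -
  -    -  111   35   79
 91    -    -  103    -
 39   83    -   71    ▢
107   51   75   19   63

Row 5 is complete and sums to 315; that is the magic constant.
The remaining cell in column 1 is (2,1) = 315 − 292 = 23.
From column 4, 315 − (35 + 103 + 71 + 19) gives (1,4) = 87.
The remaining cell in row 2 is (2,2) = 315 − 248 = 67.
Main diagonal: 55 + 67 + 71 + 63 + ? = 315, so (3,3) = 59.
Anti-diagonal: 35 + 59 + 83 + 107 + ? = 315, so (1,5) = 31.
From row 1, 315 − (55 + 43 + 87 + 31) gives (1,2) = 99.
The remaining cell in column 2 is (3,2) = 315 − 300 = 15.
The remaining cell in column 3 is (4,3) = 315 − 288 = 27.
Row 3 must total 315; the given cells sum to 268, so (3,5) = 47.
From row 4, 315 − (39 + 83 + 27 + 71) gives (4,5) = 95.

95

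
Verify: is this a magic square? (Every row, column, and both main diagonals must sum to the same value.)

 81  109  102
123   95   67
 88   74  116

No — column 1 sums to 292 but column 3 sums to 285.

Row 1: 81 + 109 + 102 = 292.
Row 2: 123 + 95 + 67 = 285.
Row 3: 88 + 74 + 116 = 278.
Column 1: 81 + 123 + 88 = 292.
Column 2: 109 + 95 + 74 = 278.
Column 3: 102 + 67 + 116 = 285.
Main diagonal: 81 + 95 + 116 = 292.
Anti-diagonal: 102 + 95 + 88 = 285.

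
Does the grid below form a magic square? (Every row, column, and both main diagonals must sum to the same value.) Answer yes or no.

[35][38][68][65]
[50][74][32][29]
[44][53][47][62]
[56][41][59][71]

Row 1: 35 + 38 + 68 + 65 = 206.
Row 2: 50 + 74 + 32 + 29 = 185.
Row 3: 44 + 53 + 47 + 62 = 206.
Row 4: 56 + 41 + 59 + 71 = 227.
Column 1: 35 + 50 + 44 + 56 = 185.
Column 2: 38 + 74 + 53 + 41 = 206.
Column 3: 68 + 32 + 47 + 59 = 206.
Column 4: 65 + 29 + 62 + 71 = 227.
Main diagonal: 35 + 74 + 47 + 71 = 227.
Anti-diagonal: 65 + 32 + 53 + 56 = 206.

No — main diagonal sums to 227 but row 1 sums to 206.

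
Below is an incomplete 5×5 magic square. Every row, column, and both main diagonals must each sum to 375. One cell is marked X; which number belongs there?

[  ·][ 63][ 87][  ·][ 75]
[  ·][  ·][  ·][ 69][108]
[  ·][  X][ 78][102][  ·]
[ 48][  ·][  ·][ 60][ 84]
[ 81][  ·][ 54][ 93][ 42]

39

Row 5: 81 + 54 + 93 + 42 + ? = 375, so (5,2) = 105.
Column 4: 69 + 102 + 60 + 93 + ? = 375, so (1,4) = 51.
The remaining cell in column 5 is (3,5) = 375 − 309 = 66.
Using anti-diagonal: 75 + 69 + 78 + 81 + ? → (4,2) = 375 − 303 = 72.
Row 1 needs 375; the known cells sum to 276, so (1,1) = 99.
Row 4 must total 375; the given cells sum to 264, so (4,3) = 111.
Column 3 needs 375; the known cells sum to 330, so (2,3) = 45.
Main diagonal needs 375; the known cells sum to 279, so (2,2) = 96.
From row 2, 375 − (96 + 45 + 69 + 108) gives (2,1) = 57.
Column 1: 99 + 57 + 48 + 81 + ? = 375, so (3,1) = 90.
From column 2, 375 − (63 + 96 + 72 + 105) gives (3,2) = 39.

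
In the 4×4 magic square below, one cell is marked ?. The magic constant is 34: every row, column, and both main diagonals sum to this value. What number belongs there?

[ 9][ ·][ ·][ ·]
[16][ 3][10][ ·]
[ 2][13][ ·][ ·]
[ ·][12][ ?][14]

Row 2: 16 + 3 + 10 + ? = 34, so (2,4) = 5.
The remaining cell in column 1 is (4,1) = 34 − 27 = 7.
Column 2 needs 34; the known cells sum to 28, so (1,2) = 6.
Main diagonal must total 34; the given cells sum to 26, so (3,3) = 8.
Using anti-diagonal: 10 + 13 + 7 + ? → (1,4) = 34 − 30 = 4.
Row 1 needs 34; the known cells sum to 19, so (1,3) = 15.
From row 3, 34 − (2 + 13 + 8) gives (3,4) = 11.
Using row 4: 7 + 12 + 14 + ? → (4,3) = 34 − 33 = 1.

1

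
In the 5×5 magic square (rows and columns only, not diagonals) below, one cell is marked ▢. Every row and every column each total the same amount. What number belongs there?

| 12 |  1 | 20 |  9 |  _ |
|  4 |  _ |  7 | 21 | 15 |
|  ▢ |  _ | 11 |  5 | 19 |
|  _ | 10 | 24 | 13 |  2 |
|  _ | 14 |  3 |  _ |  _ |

8

Column 3 is complete and sums to 65; that is the magic constant.
The remaining cell in row 1 is (1,5) = 65 − 42 = 23.
From row 2, 65 − (4 + 7 + 21 + 15) gives (2,2) = 18.
The remaining cell in row 4 is (4,1) = 65 − 49 = 16.
Column 2 must total 65; the given cells sum to 43, so (3,2) = 22.
Column 4 must total 65; the given cells sum to 48, so (5,4) = 17.
Column 5 needs 65; the known cells sum to 59, so (5,5) = 6.
Row 3 needs 65; the known cells sum to 57, so (3,1) = 8.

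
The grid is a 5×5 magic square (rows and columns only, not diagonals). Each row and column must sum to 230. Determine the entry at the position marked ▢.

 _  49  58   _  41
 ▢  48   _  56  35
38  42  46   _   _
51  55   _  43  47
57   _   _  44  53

39

Row 4: 51 + 55 + 43 + 47 + ? = 230, so (4,3) = 34.
Using column 2: 49 + 48 + 42 + 55 + ? → (5,2) = 230 − 194 = 36.
Column 5 needs 230; the known cells sum to 176, so (3,5) = 54.
From row 3, 230 − (38 + 42 + 46 + 54) gives (3,4) = 50.
Row 5 needs 230; the known cells sum to 190, so (5,3) = 40.
The remaining cell in column 3 is (2,3) = 230 − 178 = 52.
Column 4 needs 230; the known cells sum to 193, so (1,4) = 37.
Row 1 must total 230; the given cells sum to 185, so (1,1) = 45.
From row 2, 230 − (48 + 52 + 56 + 35) gives (2,1) = 39.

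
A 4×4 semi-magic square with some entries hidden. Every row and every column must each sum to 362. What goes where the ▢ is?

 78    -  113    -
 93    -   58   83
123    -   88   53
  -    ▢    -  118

73

The remaining cell in row 2 is (2,2) = 362 − 234 = 128.
Using row 3: 123 + 88 + 53 + ? → (3,2) = 362 − 264 = 98.
Column 1: 78 + 93 + 123 + ? = 362, so (4,1) = 68.
Column 3: 113 + 58 + 88 + ? = 362, so (4,3) = 103.
Column 4: 83 + 53 + 118 + ? = 362, so (1,4) = 108.
Row 1 needs 362; the known cells sum to 299, so (1,2) = 63.
Using row 4: 68 + 103 + 118 + ? → (4,2) = 362 − 289 = 73.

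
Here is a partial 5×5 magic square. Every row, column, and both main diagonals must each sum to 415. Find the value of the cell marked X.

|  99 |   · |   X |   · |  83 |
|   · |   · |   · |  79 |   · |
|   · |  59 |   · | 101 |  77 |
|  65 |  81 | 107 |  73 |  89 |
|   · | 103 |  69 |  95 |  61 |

Row 5 needs 415; the known cells sum to 328, so (5,1) = 87.
The remaining cell in column 4 is (1,4) = 415 − 348 = 67.
The remaining cell in column 5 is (2,5) = 415 − 310 = 105.
Using anti-diagonal: 83 + 79 + 81 + 87 + ? → (3,3) = 415 − 330 = 85.
From row 3, 415 − (59 + 85 + 101 + 77) gives (3,1) = 93.
Column 1 needs 415; the known cells sum to 344, so (2,1) = 71.
Main diagonal must total 415; the given cells sum to 318, so (2,2) = 97.
Row 2 needs 415; the known cells sum to 352, so (2,3) = 63.
Column 2 must total 415; the given cells sum to 340, so (1,2) = 75.
Column 3 needs 415; the known cells sum to 324, so (1,3) = 91.

91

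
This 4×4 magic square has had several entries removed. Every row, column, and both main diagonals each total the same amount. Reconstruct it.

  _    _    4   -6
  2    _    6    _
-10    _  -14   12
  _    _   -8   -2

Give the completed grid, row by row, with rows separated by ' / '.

8 -18 4 -6 / 2 -4 6 -16 / -10 0 -14 12 / -12 10 -8 -2

Column 3 is already complete: 4 + 6 + -14 + -8 = -12, so that is the magic constant.
Row 3: -10 + (-14) + 12 + ? = -12, so (3,2) = 0.
Column 4: -6 + 12 + (-2) + ? = -12, so (2,4) = -16.
Anti-diagonal: -6 + 6 + 0 + ? = -12, so (4,1) = -12.
Row 2: 2 + 6 + (-16) + ? = -12, so (2,2) = -4.
Using row 4: -12 + (-8) + (-2) + ? → (4,2) = -12 − (-22) = 10.
The remaining cell in column 1 is (1,1) = -12 − (-20) = 8.
Column 2: -4 + 0 + 10 + ? = -12, so (1,2) = -18.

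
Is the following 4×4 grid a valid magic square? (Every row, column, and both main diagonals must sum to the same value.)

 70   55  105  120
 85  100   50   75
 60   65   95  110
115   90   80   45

Row 1: 70 + 55 + 105 + 120 = 350.
Row 2: 85 + 100 + 50 + 75 = 310.
Row 3: 60 + 65 + 95 + 110 = 330.
Row 4: 115 + 90 + 80 + 45 = 330.
Column 1: 70 + 85 + 60 + 115 = 330.
Column 2: 55 + 100 + 65 + 90 = 310.
Column 3: 105 + 50 + 95 + 80 = 330.
Column 4: 120 + 75 + 110 + 45 = 350.
Main diagonal: 70 + 100 + 95 + 45 = 310.
Anti-diagonal: 120 + 50 + 65 + 115 = 350.

No — row 1 sums to 350 but main diagonal sums to 310.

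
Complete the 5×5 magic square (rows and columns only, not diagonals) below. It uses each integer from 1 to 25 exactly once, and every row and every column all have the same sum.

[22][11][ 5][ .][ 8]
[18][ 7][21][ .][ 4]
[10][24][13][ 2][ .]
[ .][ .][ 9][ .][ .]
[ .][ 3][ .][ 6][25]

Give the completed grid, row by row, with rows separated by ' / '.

The entries are 1 through 25, which sum to 325, so each line sums to 325/5 = 65.
Using row 1: 22 + 11 + 5 + 8 + ? → (1,4) = 65 − 46 = 19.
Using row 2: 18 + 7 + 21 + 4 + ? → (2,4) = 65 − 50 = 15.
The remaining cell in row 3 is (3,5) = 65 − 49 = 16.
Column 2 needs 65; the known cells sum to 45, so (4,2) = 20.
From column 3, 65 − (5 + 21 + 13 + 9) gives (5,3) = 17.
From column 4, 65 − (19 + 15 + 2 + 6) gives (4,4) = 23.
From column 5, 65 − (8 + 4 + 16 + 25) gives (4,5) = 12.
From row 4, 65 − (20 + 9 + 23 + 12) gives (4,1) = 1.
Row 5 must total 65; the given cells sum to 51, so (5,1) = 14.

22 11 5 19 8 / 18 7 21 15 4 / 10 24 13 2 16 / 1 20 9 23 12 / 14 3 17 6 25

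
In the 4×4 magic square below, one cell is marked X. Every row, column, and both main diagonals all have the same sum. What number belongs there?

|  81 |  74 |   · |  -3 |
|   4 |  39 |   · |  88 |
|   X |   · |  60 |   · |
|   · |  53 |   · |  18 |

11

Main diagonal is complete and sums to 198; that is the magic constant.
Using row 1: 81 + 74 + (-3) + ? → (1,3) = 198 − 152 = 46.
Row 2 needs 198; the known cells sum to 131, so (2,3) = 67.
From column 2, 198 − (74 + 39 + 53) gives (3,2) = 32.
From column 3, 198 − (46 + 67 + 60) gives (4,3) = 25.
Column 4 needs 198; the known cells sum to 103, so (3,4) = 95.
The remaining cell in anti-diagonal is (4,1) = 198 − 96 = 102.
Row 3 needs 198; the known cells sum to 187, so (3,1) = 11.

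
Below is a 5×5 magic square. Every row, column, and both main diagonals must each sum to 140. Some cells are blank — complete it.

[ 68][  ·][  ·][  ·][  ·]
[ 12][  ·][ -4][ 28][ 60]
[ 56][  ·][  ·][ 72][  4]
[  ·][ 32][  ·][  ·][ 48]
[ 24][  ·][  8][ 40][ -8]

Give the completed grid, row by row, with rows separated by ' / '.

68 0 52 -16 36 / 12 44 -4 28 60 / 56 -12 20 72 4 / -20 32 64 16 48 / 24 76 8 40 -8

Row 2: 12 + (-4) + 28 + 60 + ? = 140, so (2,2) = 44.
The remaining cell in row 5 is (5,2) = 140 − 64 = 76.
Column 1: 68 + 12 + 56 + 24 + ? = 140, so (4,1) = -20.
The remaining cell in column 5 is (1,5) = 140 − 104 = 36.
From anti-diagonal, 140 − (36 + 28 + 32 + 24) gives (3,3) = 20.
Row 3 must total 140; the given cells sum to 152, so (3,2) = -12.
Column 2 must total 140; the given cells sum to 140, so (1,2) = 0.
Main diagonal needs 140; the known cells sum to 124, so (4,4) = 16.
Using row 4: -20 + 32 + 16 + 48 + ? → (4,3) = 140 − 76 = 64.
Column 3: -4 + 20 + 64 + 8 + ? = 140, so (1,3) = 52.
From column 4, 140 − (28 + 72 + 16 + 40) gives (1,4) = -16.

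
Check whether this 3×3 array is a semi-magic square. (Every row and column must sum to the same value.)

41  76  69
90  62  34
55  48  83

Yes

Row 1: 41 + 76 + 69 = 186.
Row 2: 90 + 62 + 34 = 186.
Row 3: 55 + 48 + 83 = 186.
Column 1: 41 + 90 + 55 = 186.
Column 2: 76 + 62 + 48 = 186.
Column 3: 69 + 34 + 83 = 186.
All lines sum to 186.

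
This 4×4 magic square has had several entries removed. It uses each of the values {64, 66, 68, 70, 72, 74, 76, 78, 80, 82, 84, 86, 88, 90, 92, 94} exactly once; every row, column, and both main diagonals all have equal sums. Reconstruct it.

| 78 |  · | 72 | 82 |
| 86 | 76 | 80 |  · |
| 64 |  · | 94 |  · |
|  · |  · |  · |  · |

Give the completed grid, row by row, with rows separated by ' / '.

78 84 72 82 / 86 76 80 74 / 64 66 94 92 / 88 90 70 68

The 16 entries sum to 1264, so each line sums to 1264/4 = 316.
Row 1: 78 + 72 + 82 + ? = 316, so (1,2) = 84.
From row 2, 316 − (86 + 76 + 80) gives (2,4) = 74.
Using column 1: 78 + 86 + 64 + ? → (4,1) = 316 − 228 = 88.
Column 3 needs 316; the known cells sum to 246, so (4,3) = 70.
Main diagonal: 78 + 76 + 94 + ? = 316, so (4,4) = 68.
Anti-diagonal must total 316; the given cells sum to 250, so (3,2) = 66.
Row 3 needs 316; the known cells sum to 224, so (3,4) = 92.
Row 4 must total 316; the given cells sum to 226, so (4,2) = 90.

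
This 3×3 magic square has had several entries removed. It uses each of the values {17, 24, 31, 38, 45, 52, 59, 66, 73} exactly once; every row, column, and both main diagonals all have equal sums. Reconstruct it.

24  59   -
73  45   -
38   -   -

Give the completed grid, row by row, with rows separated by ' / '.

24 59 52 / 73 45 17 / 38 31 66

The 9 entries sum to 405, so each line sums to 405/3 = 135.
From row 1, 135 − (24 + 59) gives (1,3) = 52.
Row 2: 73 + 45 + ? = 135, so (2,3) = 17.
From column 2, 135 − (59 + 45) gives (3,2) = 31.
Using column 3: 52 + 17 + ? → (3,3) = 135 − 69 = 66.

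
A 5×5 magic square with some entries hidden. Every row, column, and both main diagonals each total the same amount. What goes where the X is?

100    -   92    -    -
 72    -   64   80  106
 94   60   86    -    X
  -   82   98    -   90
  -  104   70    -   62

Column 3 is complete and sums to 410; that is the magic constant.
The remaining cell in row 2 is (2,2) = 410 − 322 = 88.
Using column 2: 88 + 60 + 82 + 104 + ? → (1,2) = 410 − 334 = 76.
Main diagonal must total 410; the given cells sum to 336, so (4,4) = 74.
Row 4: 82 + 98 + 74 + 90 + ? = 410, so (4,1) = 66.
Column 1 needs 410; the known cells sum to 332, so (5,1) = 78.
Anti-diagonal: 80 + 86 + 82 + 78 + ? = 410, so (1,5) = 84.
Row 1 must total 410; the given cells sum to 352, so (1,4) = 58.
Row 5 must total 410; the given cells sum to 314, so (5,4) = 96.
Column 4 needs 410; the known cells sum to 308, so (3,4) = 102.
Column 5 needs 410; the known cells sum to 342, so (3,5) = 68.

68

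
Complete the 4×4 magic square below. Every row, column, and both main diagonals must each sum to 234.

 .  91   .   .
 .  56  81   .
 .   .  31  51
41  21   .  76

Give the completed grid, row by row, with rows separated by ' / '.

The remaining cell in row 4 is (4,3) = 234 − 138 = 96.
Using column 2: 91 + 56 + 21 + ? → (3,2) = 234 − 168 = 66.
Using column 3: 81 + 31 + 96 + ? → (1,3) = 234 − 208 = 26.
Using main diagonal: 56 + 31 + 76 + ? → (1,1) = 234 − 163 = 71.
Using anti-diagonal: 81 + 66 + 41 + ? → (1,4) = 234 − 188 = 46.
Row 3 needs 234; the known cells sum to 148, so (3,1) = 86.
The remaining cell in column 1 is (2,1) = 234 − 198 = 36.
From column 4, 234 − (46 + 51 + 76) gives (2,4) = 61.

71 91 26 46 / 36 56 81 61 / 86 66 31 51 / 41 21 96 76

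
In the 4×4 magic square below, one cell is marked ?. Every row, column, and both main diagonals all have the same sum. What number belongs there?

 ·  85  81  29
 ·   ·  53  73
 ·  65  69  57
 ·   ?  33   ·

Column 3 is complete and sums to 236; that is the magic constant.
Row 1 needs 236; the known cells sum to 195, so (1,1) = 41.
Row 3: 65 + 69 + 57 + ? = 236, so (3,1) = 45.
Column 4 must total 236; the given cells sum to 159, so (4,4) = 77.
Main diagonal must total 236; the given cells sum to 187, so (2,2) = 49.
Anti-diagonal must total 236; the given cells sum to 147, so (4,1) = 89.
The remaining cell in row 2 is (2,1) = 236 − 175 = 61.
Using row 4: 89 + 33 + 77 + ? → (4,2) = 236 − 199 = 37.

37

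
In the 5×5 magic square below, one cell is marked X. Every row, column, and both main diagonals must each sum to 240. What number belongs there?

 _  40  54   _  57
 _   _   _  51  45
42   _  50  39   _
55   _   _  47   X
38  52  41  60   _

Row 5: 38 + 52 + 41 + 60 + ? = 240, so (5,5) = 49.
Column 4: 51 + 39 + 47 + 60 + ? = 240, so (1,4) = 43.
The remaining cell in anti-diagonal is (4,2) = 240 − 196 = 44.
Row 1: 40 + 54 + 43 + 57 + ? = 240, so (1,1) = 46.
From column 1, 240 − (46 + 42 + 55 + 38) gives (2,1) = 59.
Main diagonal: 46 + 50 + 47 + 49 + ? = 240, so (2,2) = 48.
From row 2, 240 − (59 + 48 + 51 + 45) gives (2,3) = 37.
Column 2 must total 240; the given cells sum to 184, so (3,2) = 56.
Using column 3: 54 + 37 + 50 + 41 + ? → (4,3) = 240 − 182 = 58.
Row 3 needs 240; the known cells sum to 187, so (3,5) = 53.
From row 4, 240 − (55 + 44 + 58 + 47) gives (4,5) = 36.

36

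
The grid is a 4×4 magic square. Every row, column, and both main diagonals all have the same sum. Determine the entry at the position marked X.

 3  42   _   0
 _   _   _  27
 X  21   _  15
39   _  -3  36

Column 4 is complete and sums to 78; that is the magic constant.
Row 1: 3 + 42 + 0 + ? = 78, so (1,3) = 33.
Row 4: 39 + (-3) + 36 + ? = 78, so (4,2) = 6.
The remaining cell in column 2 is (2,2) = 78 − 69 = 9.
From main diagonal, 78 − (3 + 9 + 36) gives (3,3) = 30.
Using anti-diagonal: 0 + 21 + 39 + ? → (2,3) = 78 − 60 = 18.
Row 2 needs 78; the known cells sum to 54, so (2,1) = 24.
Using row 3: 21 + 30 + 15 + ? → (3,1) = 78 − 66 = 12.

12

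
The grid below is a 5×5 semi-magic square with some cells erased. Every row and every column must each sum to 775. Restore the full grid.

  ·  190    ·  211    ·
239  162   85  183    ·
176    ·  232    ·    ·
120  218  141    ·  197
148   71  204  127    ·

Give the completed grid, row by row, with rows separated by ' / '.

92 190 113 211 169 / 239 162 85 183 106 / 176 134 232 155 78 / 120 218 141 99 197 / 148 71 204 127 225

Using row 2: 239 + 162 + 85 + 183 + ? → (2,5) = 775 − 669 = 106.
Row 4 must total 775; the given cells sum to 676, so (4,4) = 99.
Row 5: 148 + 71 + 204 + 127 + ? = 775, so (5,5) = 225.
From column 1, 775 − (239 + 176 + 120 + 148) gives (1,1) = 92.
From column 2, 775 − (190 + 162 + 218 + 71) gives (3,2) = 134.
From column 3, 775 − (85 + 232 + 141 + 204) gives (1,3) = 113.
The remaining cell in column 4 is (3,4) = 775 − 620 = 155.
Row 1 must total 775; the given cells sum to 606, so (1,5) = 169.
The remaining cell in row 3 is (3,5) = 775 − 697 = 78.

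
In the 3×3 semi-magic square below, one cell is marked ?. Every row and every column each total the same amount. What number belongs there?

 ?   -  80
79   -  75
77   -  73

72

Column 3 is complete and sums to 228; that is the magic constant.
Using row 2: 79 + 75 + ? → (2,2) = 228 − 154 = 74.
The remaining cell in row 3 is (3,2) = 228 − 150 = 78.
Column 1 must total 228; the given cells sum to 156, so (1,1) = 72.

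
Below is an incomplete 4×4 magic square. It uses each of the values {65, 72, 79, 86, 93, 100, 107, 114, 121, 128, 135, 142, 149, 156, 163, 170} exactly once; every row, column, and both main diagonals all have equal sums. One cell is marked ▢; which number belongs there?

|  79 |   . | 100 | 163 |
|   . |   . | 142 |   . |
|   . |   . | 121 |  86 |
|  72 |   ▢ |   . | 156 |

The 16 entries sum to 1880, so each line sums to 1880/4 = 470.
The remaining cell in row 1 is (1,2) = 470 − 342 = 128.
Column 3 needs 470; the known cells sum to 363, so (4,3) = 107.
The remaining cell in column 4 is (2,4) = 470 − 405 = 65.
Main diagonal: 79 + 121 + 156 + ? = 470, so (2,2) = 114.
Anti-diagonal: 163 + 142 + 72 + ? = 470, so (3,2) = 93.
Using row 2: 114 + 142 + 65 + ? → (2,1) = 470 − 321 = 149.
The remaining cell in row 3 is (3,1) = 470 − 300 = 170.
Row 4 needs 470; the known cells sum to 335, so (4,2) = 135.

135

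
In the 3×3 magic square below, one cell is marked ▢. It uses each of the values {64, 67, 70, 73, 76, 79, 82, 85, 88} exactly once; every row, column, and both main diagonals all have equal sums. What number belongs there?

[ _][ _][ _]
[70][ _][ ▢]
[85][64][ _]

The 9 entries sum to 684, so each line sums to 684/3 = 228.
Row 3 must total 228; the given cells sum to 149, so (3,3) = 79.
The remaining cell in column 1 is (1,1) = 228 − 155 = 73.
Using main diagonal: 73 + 79 + ? → (2,2) = 228 − 152 = 76.
Anti-diagonal: 76 + 85 + ? = 228, so (1,3) = 67.
Row 1: 73 + 67 + ? = 228, so (1,2) = 88.
Using row 2: 70 + 76 + ? → (2,3) = 228 − 146 = 82.

82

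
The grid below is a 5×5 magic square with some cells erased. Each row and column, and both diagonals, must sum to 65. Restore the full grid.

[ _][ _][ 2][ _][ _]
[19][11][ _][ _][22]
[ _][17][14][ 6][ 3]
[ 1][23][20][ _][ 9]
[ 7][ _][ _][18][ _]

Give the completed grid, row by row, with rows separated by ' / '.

Row 3: 17 + 14 + 6 + 3 + ? = 65, so (3,1) = 25.
Using row 4: 1 + 23 + 20 + 9 + ? → (4,4) = 65 − 53 = 12.
Column 1: 19 + 25 + 1 + 7 + ? = 65, so (1,1) = 13.
Main diagonal needs 65; the known cells sum to 50, so (5,5) = 15.
Column 5 needs 65; the known cells sum to 49, so (1,5) = 16.
Anti-diagonal needs 65; the known cells sum to 60, so (2,4) = 5.
Using row 2: 19 + 11 + 5 + 22 + ? → (2,3) = 65 − 57 = 8.
The remaining cell in column 3 is (5,3) = 65 − 44 = 21.
From column 4, 65 − (5 + 6 + 12 + 18) gives (1,4) = 24.
Row 1 must total 65; the given cells sum to 55, so (1,2) = 10.
Using row 5: 7 + 21 + 18 + 15 + ? → (5,2) = 65 − 61 = 4.

13 10 2 24 16 / 19 11 8 5 22 / 25 17 14 6 3 / 1 23 20 12 9 / 7 4 21 18 15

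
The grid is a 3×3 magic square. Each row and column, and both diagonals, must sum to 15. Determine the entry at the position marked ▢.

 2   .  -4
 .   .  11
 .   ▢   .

-7

The remaining cell in row 1 is (1,2) = 15 − (-2) = 17.
The remaining cell in column 3 is (3,3) = 15 − 7 = 8.
Main diagonal: 2 + 8 + ? = 15, so (2,2) = 5.
Anti-diagonal needs 15; the known cells sum to 1, so (3,1) = 14.
Row 2 must total 15; the given cells sum to 16, so (2,1) = -1.
Row 3 must total 15; the given cells sum to 22, so (3,2) = -7.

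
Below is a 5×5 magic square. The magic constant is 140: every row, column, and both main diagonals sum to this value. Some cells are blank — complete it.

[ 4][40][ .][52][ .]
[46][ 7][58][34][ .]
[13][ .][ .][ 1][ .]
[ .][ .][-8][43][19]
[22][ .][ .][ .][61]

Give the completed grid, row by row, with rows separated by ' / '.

Row 2 must total 140; the given cells sum to 145, so (2,5) = -5.
Column 1 needs 140; the known cells sum to 85, so (4,1) = 55.
The remaining cell in column 4 is (5,4) = 140 − 130 = 10.
From main diagonal, 140 − (4 + 7 + 43 + 61) gives (3,3) = 25.
From row 4, 140 − (55 + (-8) + 43 + 19) gives (4,2) = 31.
The remaining cell in anti-diagonal is (1,5) = 140 − 112 = 28.
The remaining cell in row 1 is (1,3) = 140 − 124 = 16.
Column 3: 16 + 58 + 25 + (-8) + ? = 140, so (5,3) = 49.
Column 5: 28 + (-5) + 19 + 61 + ? = 140, so (3,5) = 37.
From row 3, 140 − (13 + 25 + 1 + 37) gives (3,2) = 64.
Row 5 must total 140; the given cells sum to 142, so (5,2) = -2.

4 40 16 52 28 / 46 7 58 34 -5 / 13 64 25 1 37 / 55 31 -8 43 19 / 22 -2 49 10 61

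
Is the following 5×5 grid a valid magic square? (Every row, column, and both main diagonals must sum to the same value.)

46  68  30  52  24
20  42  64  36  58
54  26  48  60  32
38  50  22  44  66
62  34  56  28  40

Yes

Row 1: 46 + 68 + 30 + 52 + 24 = 220.
Row 2: 20 + 42 + 64 + 36 + 58 = 220.
Row 3: 54 + 26 + 48 + 60 + 32 = 220.
Row 4: 38 + 50 + 22 + 44 + 66 = 220.
Row 5: 62 + 34 + 56 + 28 + 40 = 220.
Column 1: 46 + 20 + 54 + 38 + 62 = 220.
Column 2: 68 + 42 + 26 + 50 + 34 = 220.
Column 3: 30 + 64 + 48 + 22 + 56 = 220.
Column 4: 52 + 36 + 60 + 44 + 28 = 220.
Column 5: 24 + 58 + 32 + 66 + 40 = 220.
Main diagonal: 46 + 42 + 48 + 44 + 40 = 220.
Anti-diagonal: 24 + 36 + 48 + 50 + 62 = 220.
All lines sum to 220.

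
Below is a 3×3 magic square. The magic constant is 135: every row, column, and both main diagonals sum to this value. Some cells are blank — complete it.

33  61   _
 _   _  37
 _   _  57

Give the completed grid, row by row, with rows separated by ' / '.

Row 1: 33 + 61 + ? = 135, so (1,3) = 41.
Main diagonal: 33 + 57 + ? = 135, so (2,2) = 45.
Using anti-diagonal: 41 + 45 + ? → (3,1) = 135 − 86 = 49.
Row 2: 45 + 37 + ? = 135, so (2,1) = 53.
Row 3 needs 135; the known cells sum to 106, so (3,2) = 29.

33 61 41 / 53 45 37 / 49 29 57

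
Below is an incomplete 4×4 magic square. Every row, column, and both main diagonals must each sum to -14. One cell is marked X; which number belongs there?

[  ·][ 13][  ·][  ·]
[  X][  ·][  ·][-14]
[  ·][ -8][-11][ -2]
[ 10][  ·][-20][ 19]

-5

Row 3 must total -14; the given cells sum to -21, so (3,1) = 7.
Using row 4: 10 + (-20) + 19 + ? → (4,2) = -14 − 9 = -23.
The remaining cell in column 2 is (2,2) = -14 − (-18) = 4.
Column 4 must total -14; the given cells sum to 3, so (1,4) = -17.
Using main diagonal: 4 + (-11) + 19 + ? → (1,1) = -14 − 12 = -26.
The remaining cell in anti-diagonal is (2,3) = -14 − (-15) = 1.
Row 1: -26 + 13 + (-17) + ? = -14, so (1,3) = 16.
Row 2 needs -14; the known cells sum to -9, so (2,1) = -5.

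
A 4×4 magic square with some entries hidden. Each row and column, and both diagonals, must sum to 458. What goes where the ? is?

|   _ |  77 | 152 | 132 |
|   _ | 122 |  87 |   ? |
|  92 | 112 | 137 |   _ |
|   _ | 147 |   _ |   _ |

107

Row 1 must total 458; the given cells sum to 361, so (1,1) = 97.
Row 3 needs 458; the known cells sum to 341, so (3,4) = 117.
Column 3 needs 458; the known cells sum to 376, so (4,3) = 82.
Main diagonal needs 458; the known cells sum to 356, so (4,4) = 102.
Anti-diagonal: 132 + 87 + 112 + ? = 458, so (4,1) = 127.
Using column 1: 97 + 92 + 127 + ? → (2,1) = 458 − 316 = 142.
The remaining cell in column 4 is (2,4) = 458 − 351 = 107.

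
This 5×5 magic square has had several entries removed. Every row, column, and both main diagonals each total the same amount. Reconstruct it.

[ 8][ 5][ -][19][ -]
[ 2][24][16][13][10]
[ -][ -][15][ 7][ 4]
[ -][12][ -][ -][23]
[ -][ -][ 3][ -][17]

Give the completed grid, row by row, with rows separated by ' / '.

Row 2 is already complete: 2 + 24 + 16 + 13 + 10 = 65, so that is the magic constant.
From column 5, 65 − (10 + 4 + 23 + 17) gives (1,5) = 11.
Main diagonal needs 65; the known cells sum to 64, so (4,4) = 1.
Using anti-diagonal: 11 + 13 + 15 + 12 + ? → (5,1) = 65 − 51 = 14.
Row 1 must total 65; the given cells sum to 43, so (1,3) = 22.
Using column 3: 22 + 16 + 15 + 3 + ? → (4,3) = 65 − 56 = 9.
From column 4, 65 − (19 + 13 + 7 + 1) gives (5,4) = 25.
The remaining cell in row 4 is (4,1) = 65 − 45 = 20.
Row 5 must total 65; the given cells sum to 59, so (5,2) = 6.
Column 1 needs 65; the known cells sum to 44, so (3,1) = 21.
The remaining cell in column 2 is (3,2) = 65 − 47 = 18.

8 5 22 19 11 / 2 24 16 13 10 / 21 18 15 7 4 / 20 12 9 1 23 / 14 6 3 25 17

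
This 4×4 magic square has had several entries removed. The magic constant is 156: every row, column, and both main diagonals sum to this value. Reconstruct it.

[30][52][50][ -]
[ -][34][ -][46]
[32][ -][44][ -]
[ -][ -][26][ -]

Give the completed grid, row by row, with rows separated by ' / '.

Row 1 needs 156; the known cells sum to 132, so (1,4) = 24.
From column 3, 156 − (50 + 44 + 26) gives (2,3) = 36.
Main diagonal must total 156; the given cells sum to 108, so (4,4) = 48.
Row 2 needs 156; the known cells sum to 116, so (2,1) = 40.
From column 1, 156 − (30 + 40 + 32) gives (4,1) = 54.
Using column 4: 24 + 46 + 48 + ? → (3,4) = 156 − 118 = 38.
From anti-diagonal, 156 − (24 + 36 + 54) gives (3,2) = 42.
Row 4 needs 156; the known cells sum to 128, so (4,2) = 28.

30 52 50 24 / 40 34 36 46 / 32 42 44 38 / 54 28 26 48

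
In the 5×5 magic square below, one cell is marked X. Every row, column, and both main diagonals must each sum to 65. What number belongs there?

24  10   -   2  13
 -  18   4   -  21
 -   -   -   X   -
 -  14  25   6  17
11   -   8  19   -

23

The remaining cell in row 1 is (1,3) = 65 − 49 = 16.
Row 4 needs 65; the known cells sum to 62, so (4,1) = 3.
Using column 3: 16 + 4 + 25 + 8 + ? → (3,3) = 65 − 53 = 12.
From main diagonal, 65 − (24 + 18 + 12 + 6) gives (5,5) = 5.
Anti-diagonal needs 65; the known cells sum to 50, so (2,4) = 15.
Row 2: 18 + 4 + 15 + 21 + ? = 65, so (2,1) = 7.
Row 5 must total 65; the given cells sum to 43, so (5,2) = 22.
Using column 1: 24 + 7 + 3 + 11 + ? → (3,1) = 65 − 45 = 20.
Column 2 must total 65; the given cells sum to 64, so (3,2) = 1.
The remaining cell in column 4 is (3,4) = 65 − 42 = 23.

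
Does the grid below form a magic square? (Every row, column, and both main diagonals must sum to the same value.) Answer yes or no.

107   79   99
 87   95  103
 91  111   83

Row 1: 107 + 79 + 99 = 285.
Row 2: 87 + 95 + 103 = 285.
Row 3: 91 + 111 + 83 = 285.
Column 1: 107 + 87 + 91 = 285.
Column 2: 79 + 95 + 111 = 285.
Column 3: 99 + 103 + 83 = 285.
Main diagonal: 107 + 95 + 83 = 285.
Anti-diagonal: 99 + 95 + 91 = 285.
All lines sum to 285.

Yes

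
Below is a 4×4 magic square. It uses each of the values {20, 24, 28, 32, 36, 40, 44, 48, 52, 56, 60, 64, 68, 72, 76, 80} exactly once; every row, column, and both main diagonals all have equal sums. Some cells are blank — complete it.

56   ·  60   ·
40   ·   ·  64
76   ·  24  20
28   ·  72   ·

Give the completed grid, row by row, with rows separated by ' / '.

The 16 entries sum to 800, so each line sums to 800/4 = 200.
From row 3, 200 − (76 + 24 + 20) gives (3,2) = 80.
Column 3 needs 200; the known cells sum to 156, so (2,3) = 44.
From anti-diagonal, 200 − (44 + 80 + 28) gives (1,4) = 48.
Row 1 must total 200; the given cells sum to 164, so (1,2) = 36.
Row 2 needs 200; the known cells sum to 148, so (2,2) = 52.
The remaining cell in column 2 is (4,2) = 200 − 168 = 32.
Column 4: 48 + 64 + 20 + ? = 200, so (4,4) = 68.

56 36 60 48 / 40 52 44 64 / 76 80 24 20 / 28 32 72 68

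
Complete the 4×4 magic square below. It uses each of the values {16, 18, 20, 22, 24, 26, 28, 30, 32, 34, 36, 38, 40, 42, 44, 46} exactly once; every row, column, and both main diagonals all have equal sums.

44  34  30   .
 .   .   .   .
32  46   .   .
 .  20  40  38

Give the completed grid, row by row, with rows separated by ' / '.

The 16 entries sum to 496, so each line sums to 496/4 = 124.
The remaining cell in row 1 is (1,4) = 124 − 108 = 16.
Row 4 must total 124; the given cells sum to 98, so (4,1) = 26.
From column 1, 124 − (44 + 32 + 26) gives (2,1) = 22.
The remaining cell in column 2 is (2,2) = 124 − 100 = 24.
Main diagonal: 44 + 24 + 38 + ? = 124, so (3,3) = 18.
Anti-diagonal: 16 + 46 + 26 + ? = 124, so (2,3) = 36.
Row 2 must total 124; the given cells sum to 82, so (2,4) = 42.
Row 3 must total 124; the given cells sum to 96, so (3,4) = 28.

44 34 30 16 / 22 24 36 42 / 32 46 18 28 / 26 20 40 38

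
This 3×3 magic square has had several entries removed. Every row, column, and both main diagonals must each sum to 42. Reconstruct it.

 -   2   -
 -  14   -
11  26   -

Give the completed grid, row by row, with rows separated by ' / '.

From row 3, 42 − (11 + 26) gives (3,3) = 5.
Main diagonal needs 42; the known cells sum to 19, so (1,1) = 23.
From anti-diagonal, 42 − (14 + 11) gives (1,3) = 17.
Column 1 must total 42; the given cells sum to 34, so (2,1) = 8.
Column 3 must total 42; the given cells sum to 22, so (2,3) = 20.

23 2 17 / 8 14 20 / 11 26 5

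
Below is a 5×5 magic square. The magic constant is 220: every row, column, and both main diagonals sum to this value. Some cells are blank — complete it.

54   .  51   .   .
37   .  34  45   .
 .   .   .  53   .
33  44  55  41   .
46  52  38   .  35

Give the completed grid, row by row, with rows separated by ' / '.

54 40 51 32 43 / 37 48 34 45 56 / 50 36 42 53 39 / 33 44 55 41 47 / 46 52 38 49 35

Row 4: 33 + 44 + 55 + 41 + ? = 220, so (4,5) = 47.
Row 5 needs 220; the known cells sum to 171, so (5,4) = 49.
Column 1 needs 220; the known cells sum to 170, so (3,1) = 50.
The remaining cell in column 3 is (3,3) = 220 − 178 = 42.
Column 4: 45 + 53 + 41 + 49 + ? = 220, so (1,4) = 32.
From main diagonal, 220 − (54 + 42 + 41 + 35) gives (2,2) = 48.
Anti-diagonal needs 220; the known cells sum to 177, so (1,5) = 43.
From row 1, 220 − (54 + 51 + 32 + 43) gives (1,2) = 40.
Row 2 needs 220; the known cells sum to 164, so (2,5) = 56.
From column 2, 220 − (40 + 48 + 44 + 52) gives (3,2) = 36.
The remaining cell in column 5 is (3,5) = 220 − 181 = 39.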